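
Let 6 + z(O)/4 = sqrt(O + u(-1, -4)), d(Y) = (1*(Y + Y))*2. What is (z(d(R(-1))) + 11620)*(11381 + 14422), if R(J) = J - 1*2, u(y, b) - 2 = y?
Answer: 299211588 + 103212*I*sqrt(11) ≈ 2.9921e+8 + 3.4232e+5*I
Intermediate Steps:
u(y, b) = 2 + y
R(J) = -2 + J (R(J) = J - 2 = -2 + J)
d(Y) = 4*Y (d(Y) = (1*(2*Y))*2 = (2*Y)*2 = 4*Y)
z(O) = -24 + 4*sqrt(1 + O) (z(O) = -24 + 4*sqrt(O + (2 - 1)) = -24 + 4*sqrt(O + 1) = -24 + 4*sqrt(1 + O))
(z(d(R(-1))) + 11620)*(11381 + 14422) = ((-24 + 4*sqrt(1 + 4*(-2 - 1))) + 11620)*(11381 + 14422) = ((-24 + 4*sqrt(1 + 4*(-3))) + 11620)*25803 = ((-24 + 4*sqrt(1 - 12)) + 11620)*25803 = ((-24 + 4*sqrt(-11)) + 11620)*25803 = ((-24 + 4*(I*sqrt(11))) + 11620)*25803 = ((-24 + 4*I*sqrt(11)) + 11620)*25803 = (11596 + 4*I*sqrt(11))*25803 = 299211588 + 103212*I*sqrt(11)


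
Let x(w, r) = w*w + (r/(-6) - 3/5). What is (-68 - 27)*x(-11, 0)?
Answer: -11438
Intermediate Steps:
x(w, r) = -⅗ + w² - r/6 (x(w, r) = w² + (r*(-⅙) - 3*⅕) = w² + (-r/6 - ⅗) = w² + (-⅗ - r/6) = -⅗ + w² - r/6)
(-68 - 27)*x(-11, 0) = (-68 - 27)*(-⅗ + (-11)² - ⅙*0) = -95*(-⅗ + 121 + 0) = -95*602/5 = -11438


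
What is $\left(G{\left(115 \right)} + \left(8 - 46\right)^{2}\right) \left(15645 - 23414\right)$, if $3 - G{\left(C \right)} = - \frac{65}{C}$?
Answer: $- \frac{258661086}{23} \approx -1.1246 \cdot 10^{7}$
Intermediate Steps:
$G{\left(C \right)} = 3 + \frac{65}{C}$ ($G{\left(C \right)} = 3 - - \frac{65}{C} = 3 + \frac{65}{C}$)
$\left(G{\left(115 \right)} + \left(8 - 46\right)^{2}\right) \left(15645 - 23414\right) = \left(\left(3 + \frac{65}{115}\right) + \left(8 - 46\right)^{2}\right) \left(15645 - 23414\right) = \left(\left(3 + 65 \cdot \frac{1}{115}\right) + \left(-38\right)^{2}\right) \left(-7769\right) = \left(\left(3 + \frac{13}{23}\right) + 1444\right) \left(-7769\right) = \left(\frac{82}{23} + 1444\right) \left(-7769\right) = \frac{33294}{23} \left(-7769\right) = - \frac{258661086}{23}$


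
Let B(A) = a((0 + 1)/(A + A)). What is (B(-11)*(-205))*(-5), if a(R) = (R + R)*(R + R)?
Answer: 1025/121 ≈ 8.4711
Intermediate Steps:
a(R) = 4*R² (a(R) = (2*R)*(2*R) = 4*R²)
B(A) = A⁻² (B(A) = 4*((0 + 1)/(A + A))² = 4*(1/(2*A))² = 4*(1/(4*A²)) = A⁻²)
(B(-11)*(-205))*(-5) = (-205/(-11)²)*(-5) = ((1/121)*(-205))*(-5) = -205/121*(-5) = 1025/121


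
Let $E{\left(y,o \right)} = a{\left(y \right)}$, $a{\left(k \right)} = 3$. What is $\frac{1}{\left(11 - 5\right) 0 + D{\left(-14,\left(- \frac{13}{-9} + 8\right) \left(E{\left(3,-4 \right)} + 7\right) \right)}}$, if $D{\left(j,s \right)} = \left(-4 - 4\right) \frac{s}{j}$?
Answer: $\frac{63}{3400} \approx 0.018529$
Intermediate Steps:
$E{\left(y,o \right)} = 3$
$D{\left(j,s \right)} = - \frac{8 s}{j}$ ($D{\left(j,s \right)} = - 8 \frac{s}{j} = - \frac{8 s}{j}$)
$\frac{1}{\left(11 - 5\right) 0 + D{\left(-14,\left(- \frac{13}{-9} + 8\right) \left(E{\left(3,-4 \right)} + 7\right) \right)}} = \frac{1}{\left(11 - 5\right) 0 - \frac{8 \left(- \frac{13}{-9} + 8\right) \left(3 + 7\right)}{-14}} = \frac{1}{6 \cdot 0 - 8 \left(\left(-13\right) \left(- \frac{1}{9}\right) + 8\right) 10 \left(- \frac{1}{14}\right)} = \frac{1}{0 - 8 \left(\frac{13}{9} + 8\right) 10 \left(- \frac{1}{14}\right)} = \frac{1}{0 - 8 \cdot \frac{85}{9} \cdot 10 \left(- \frac{1}{14}\right)} = \frac{1}{0 - \frac{6800}{9} \left(- \frac{1}{14}\right)} = \frac{1}{0 + \frac{3400}{63}} = \frac{1}{\frac{3400}{63}} = \frac{63}{3400}$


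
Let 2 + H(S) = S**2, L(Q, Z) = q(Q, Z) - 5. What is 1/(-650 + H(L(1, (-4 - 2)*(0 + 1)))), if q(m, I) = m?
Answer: -1/636 ≈ -0.0015723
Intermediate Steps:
L(Q, Z) = -5 + Q (L(Q, Z) = Q - 5 = -5 + Q)
H(S) = -2 + S**2
1/(-650 + H(L(1, (-4 - 2)*(0 + 1)))) = 1/(-650 + (-2 + (-5 + 1)**2)) = 1/(-650 + (-2 + (-4)**2)) = 1/(-650 + (-2 + 16)) = 1/(-650 + 14) = 1/(-636) = -1/636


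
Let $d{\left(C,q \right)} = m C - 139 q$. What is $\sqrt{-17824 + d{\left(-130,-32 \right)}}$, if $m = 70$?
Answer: $2 i \sqrt{5619} \approx 149.92 i$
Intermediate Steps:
$d{\left(C,q \right)} = - 139 q + 70 C$ ($d{\left(C,q \right)} = 70 C - 139 q = - 139 q + 70 C$)
$\sqrt{-17824 + d{\left(-130,-32 \right)}} = \sqrt{-17824 + \left(\left(-139\right) \left(-32\right) + 70 \left(-130\right)\right)} = \sqrt{-17824 + \left(4448 - 9100\right)} = \sqrt{-17824 - 4652} = \sqrt{-22476} = 2 i \sqrt{5619}$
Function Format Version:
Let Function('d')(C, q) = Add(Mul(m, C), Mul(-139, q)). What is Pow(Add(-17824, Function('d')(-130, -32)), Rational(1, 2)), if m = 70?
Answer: Mul(2, I, Pow(5619, Rational(1, 2))) ≈ Mul(149.92, I)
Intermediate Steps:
Function('d')(C, q) = Add(Mul(-139, q), Mul(70, C)) (Function('d')(C, q) = Add(Mul(70, C), Mul(-139, q)) = Add(Mul(-139, q), Mul(70, C)))
Pow(Add(-17824, Function('d')(-130, -32)), Rational(1, 2)) = Pow(Add(-17824, Add(Mul(-139, -32), Mul(70, -130))), Rational(1, 2)) = Pow(Add(-17824, Add(4448, -9100)), Rational(1, 2)) = Pow(Add(-17824, -4652), Rational(1, 2)) = Pow(-22476, Rational(1, 2)) = Mul(2, I, Pow(5619, Rational(1, 2)))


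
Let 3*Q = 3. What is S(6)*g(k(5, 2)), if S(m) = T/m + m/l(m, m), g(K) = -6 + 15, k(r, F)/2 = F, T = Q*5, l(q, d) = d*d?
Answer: 9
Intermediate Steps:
Q = 1 (Q = (⅓)*3 = 1)
l(q, d) = d²
T = 5 (T = 1*5 = 5)
k(r, F) = 2*F
g(K) = 9
S(m) = 6/m (S(m) = 5/m + m/(m²) = 5/m + m/m² = 5/m + 1/m = 6/m)
S(6)*g(k(5, 2)) = (6/6)*9 = (6*(⅙))*9 = 1*9 = 9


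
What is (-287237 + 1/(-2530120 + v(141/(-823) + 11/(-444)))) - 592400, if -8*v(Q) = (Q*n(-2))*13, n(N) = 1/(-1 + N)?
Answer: -19518151003342859225/22188869958101 ≈ -8.7964e+5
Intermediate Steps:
v(Q) = 13*Q/24 (v(Q) = -Q/(-1 - 2)*13/8 = -Q/(-3)*13/8 = -Q*(-⅓)*13/8 = -(-Q/3)*13/8 = -(-13)*Q/24 = 13*Q/24)
(-287237 + 1/(-2530120 + v(141/(-823) + 11/(-444)))) - 592400 = (-287237 + 1/(-2530120 + 13*(141/(-823) + 11/(-444))/24)) - 592400 = (-287237 + 1/(-2530120 + 13*(141*(-1/823) + 11*(-1/444))/24)) - 592400 = (-287237 + 1/(-2530120 + 13*(-141/823 - 11/444)/24)) - 592400 = (-287237 + 1/(-2530120 + (13/24)*(-71657/365412))) - 592400 = (-287237 + 1/(-2530120 - 931541/8769888)) - 592400 = (-287237 + 1/(-22188869958101/8769888)) - 592400 = (-287237 - 8769888/22188869958101) - 592400 = -6373464440163826825/22188869958101 - 592400 = -19518151003342859225/22188869958101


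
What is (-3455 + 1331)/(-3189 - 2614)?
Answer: 2124/5803 ≈ 0.36602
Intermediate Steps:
(-3455 + 1331)/(-3189 - 2614) = -2124/(-5803) = -2124*(-1/5803) = 2124/5803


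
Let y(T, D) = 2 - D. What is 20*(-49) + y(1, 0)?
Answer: -978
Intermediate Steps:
20*(-49) + y(1, 0) = 20*(-49) + (2 - 1*0) = -980 + (2 + 0) = -980 + 2 = -978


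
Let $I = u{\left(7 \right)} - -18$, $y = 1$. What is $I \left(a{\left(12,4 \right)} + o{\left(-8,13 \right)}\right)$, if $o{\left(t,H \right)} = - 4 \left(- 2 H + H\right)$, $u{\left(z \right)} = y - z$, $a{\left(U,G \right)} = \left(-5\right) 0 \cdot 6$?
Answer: $624$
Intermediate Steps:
$a{\left(U,G \right)} = 0$ ($a{\left(U,G \right)} = 0 \cdot 6 = 0$)
$u{\left(z \right)} = 1 - z$
$o{\left(t,H \right)} = 4 H$ ($o{\left(t,H \right)} = - 4 \left(- H\right) = 4 H$)
$I = 12$ ($I = \left(1 - 7\right) - -18 = \left(1 - 7\right) + 18 = -6 + 18 = 12$)
$I \left(a{\left(12,4 \right)} + o{\left(-8,13 \right)}\right) = 12 \left(0 + 4 \cdot 13\right) = 12 \left(0 + 52\right) = 12 \cdot 52 = 624$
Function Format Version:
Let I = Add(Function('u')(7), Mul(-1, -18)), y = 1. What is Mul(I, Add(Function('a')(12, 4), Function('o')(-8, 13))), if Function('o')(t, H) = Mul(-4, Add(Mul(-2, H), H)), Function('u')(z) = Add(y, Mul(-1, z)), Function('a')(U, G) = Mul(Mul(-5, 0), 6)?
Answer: 624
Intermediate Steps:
Function('a')(U, G) = 0 (Function('a')(U, G) = Mul(0, 6) = 0)
Function('u')(z) = Add(1, Mul(-1, z))
Function('o')(t, H) = Mul(4, H) (Function('o')(t, H) = Mul(-4, Mul(-1, H)) = Mul(4, H))
I = 12 (I = Add(Add(1, Mul(-1, 7)), Mul(-1, -18)) = Add(Add(1, -7), 18) = Add(-6, 18) = 12)
Mul(I, Add(Function('a')(12, 4), Function('o')(-8, 13))) = Mul(12, Add(0, Mul(4, 13))) = Mul(12, Add(0, 52)) = Mul(12, 52) = 624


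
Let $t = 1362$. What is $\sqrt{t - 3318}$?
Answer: $2 i \sqrt{489} \approx 44.227 i$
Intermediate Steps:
$\sqrt{t - 3318} = \sqrt{1362 - 3318} = \sqrt{-1956} = 2 i \sqrt{489}$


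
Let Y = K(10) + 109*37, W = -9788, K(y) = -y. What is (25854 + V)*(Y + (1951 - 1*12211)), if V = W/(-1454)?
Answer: -117260290224/727 ≈ -1.6129e+8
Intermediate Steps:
V = 4894/727 (V = -9788/(-1454) = -9788*(-1/1454) = 4894/727 ≈ 6.7318)
Y = 4023 (Y = -1*10 + 109*37 = -10 + 4033 = 4023)
(25854 + V)*(Y + (1951 - 1*12211)) = (25854 + 4894/727)*(4023 + (1951 - 1*12211)) = 18800752*(4023 + (1951 - 12211))/727 = 18800752*(4023 - 10260)/727 = (18800752/727)*(-6237) = -117260290224/727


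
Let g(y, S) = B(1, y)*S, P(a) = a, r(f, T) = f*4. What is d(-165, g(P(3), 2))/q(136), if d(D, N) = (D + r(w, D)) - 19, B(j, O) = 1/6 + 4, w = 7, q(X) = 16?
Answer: -39/4 ≈ -9.7500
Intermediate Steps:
B(j, O) = 25/6 (B(j, O) = ⅙ + 4 = 25/6)
r(f, T) = 4*f
g(y, S) = 25*S/6
d(D, N) = 9 + D (d(D, N) = (D + 4*7) - 19 = (D + 28) - 19 = (28 + D) - 19 = 9 + D)
d(-165, g(P(3), 2))/q(136) = (9 - 165)/16 = -156*1/16 = -39/4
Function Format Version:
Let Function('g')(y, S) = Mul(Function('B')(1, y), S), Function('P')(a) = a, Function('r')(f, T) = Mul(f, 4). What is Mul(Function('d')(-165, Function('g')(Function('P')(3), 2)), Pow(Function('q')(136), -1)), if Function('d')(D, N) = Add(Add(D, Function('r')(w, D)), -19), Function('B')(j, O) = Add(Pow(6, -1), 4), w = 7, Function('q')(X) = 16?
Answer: Rational(-39, 4) ≈ -9.7500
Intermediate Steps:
Function('B')(j, O) = Rational(25, 6) (Function('B')(j, O) = Add(Rational(1, 6), 4) = Rational(25, 6))
Function('r')(f, T) = Mul(4, f)
Function('g')(y, S) = Mul(Rational(25, 6), S)
Function('d')(D, N) = Add(9, D) (Function('d')(D, N) = Add(Add(D, Mul(4, 7)), -19) = Add(Add(D, 28), -19) = Add(Add(28, D), -19) = Add(9, D))
Mul(Function('d')(-165, Function('g')(Function('P')(3), 2)), Pow(Function('q')(136), -1)) = Mul(Add(9, -165), Pow(16, -1)) = Mul(-156, Rational(1, 16)) = Rational(-39, 4)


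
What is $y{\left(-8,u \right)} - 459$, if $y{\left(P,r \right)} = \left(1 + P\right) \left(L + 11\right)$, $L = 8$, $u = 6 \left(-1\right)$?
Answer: $-592$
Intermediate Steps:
$u = -6$
$y{\left(P,r \right)} = 19 + 19 P$ ($y{\left(P,r \right)} = \left(1 + P\right) \left(8 + 11\right) = \left(1 + P\right) 19 = 19 + 19 P$)
$y{\left(-8,u \right)} - 459 = \left(19 + 19 \left(-8\right)\right) - 459 = \left(19 - 152\right) - 459 = -133 - 459 = -592$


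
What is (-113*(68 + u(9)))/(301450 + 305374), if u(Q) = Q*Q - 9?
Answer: -3955/151706 ≈ -0.026070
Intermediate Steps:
u(Q) = -9 + Q² (u(Q) = Q² - 9 = -9 + Q²)
(-113*(68 + u(9)))/(301450 + 305374) = (-113*(68 + (-9 + 9²)))/(301450 + 305374) = -113*(68 + (-9 + 81))/606824 = -113*(68 + 72)*(1/606824) = -113*140*(1/606824) = -15820*1/606824 = -3955/151706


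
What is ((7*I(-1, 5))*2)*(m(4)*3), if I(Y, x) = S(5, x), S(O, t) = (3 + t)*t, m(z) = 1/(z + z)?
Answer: 210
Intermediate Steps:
m(z) = 1/(2*z)
S(O, t) = t*(3 + t)
I(Y, x) = x*(3 + x)
((7*I(-1, 5))*2)*(m(4)*3) = ((7*(5*(3 + 5)))*2)*(((½)/4)*3) = ((7*(5*8))*2)*(((½)*(¼))*3) = ((7*40)*2)*((⅛)*3) = (280*2)*(3/8) = 560*(3/8) = 210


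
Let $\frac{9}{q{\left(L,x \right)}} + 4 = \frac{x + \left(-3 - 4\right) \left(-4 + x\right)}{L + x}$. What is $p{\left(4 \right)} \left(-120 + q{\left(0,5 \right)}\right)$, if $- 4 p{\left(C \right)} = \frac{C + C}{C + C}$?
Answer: $\frac{2685}{88} \approx 30.511$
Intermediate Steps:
$q{\left(L,x \right)} = \frac{9}{-4 + \frac{28 - 6 x}{L + x}}$ ($q{\left(L,x \right)} = \frac{9}{-4 + \frac{x + \left(-3 - 4\right) \left(-4 + x\right)}{L + x}} = \frac{9}{-4 + \frac{x - 7 \left(-4 + x\right)}{L + x}} = \frac{9}{-4 + \frac{x - \left(-28 + 7 x\right)}{L + x}} = \frac{9}{-4 + \frac{28 - 6 x}{L + x}}$)
$p{\left(C \right)} = - \frac{1}{4}$ ($p{\left(C \right)} = - \frac{\left(C + C\right) \frac{1}{C + C}}{4} = - \frac{2 C \frac{1}{2 C}}{4} = \left(- \frac{1}{4}\right) 1 = - \frac{1}{4}$)
$p{\left(4 \right)} \left(-120 + q{\left(0,5 \right)}\right) = - \frac{-120 + \frac{9 \left(\left(-1\right) 0 - 5\right)}{2 \left(-14 + 2 \cdot 0 + 5 \cdot 5\right)}}{4} = - \frac{-120 + \frac{9 \left(0 - 5\right)}{2 \left(-14 + 0 + 25\right)}}{4} = - \frac{-120 + \frac{9}{2} \cdot \frac{1}{11} \left(-5\right)}{4} = - \frac{-120 - \frac{45}{22}}{4} = \left(- \frac{1}{4}\right) \left(- \frac{2685}{22}\right) = \frac{2685}{88}$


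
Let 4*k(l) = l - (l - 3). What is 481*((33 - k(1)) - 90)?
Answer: -111111/4 ≈ -27778.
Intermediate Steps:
k(l) = 3/4 (k(l) = (l - (l - 3))/4 = (l - (-3 + l))/4 = (l + (3 - l))/4 = (1/4)*3 = 3/4)
481*((33 - k(1)) - 90) = 481*((33 - 1*3/4) - 90) = 481*((33 - 3/4) - 90) = 481*(129/4 - 90) = 481*(-231/4) = -111111/4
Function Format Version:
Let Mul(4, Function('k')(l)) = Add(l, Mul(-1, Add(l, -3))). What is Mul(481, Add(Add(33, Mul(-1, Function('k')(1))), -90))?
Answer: Rational(-111111, 4) ≈ -27778.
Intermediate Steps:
Function('k')(l) = Rational(3, 4) (Function('k')(l) = Mul(Rational(1, 4), Add(l, Mul(-1, Add(l, -3)))) = Mul(Rational(1, 4), Add(l, Mul(-1, Add(-3, l)))) = Mul(Rational(1, 4), Add(l, Add(3, Mul(-1, l)))) = Mul(Rational(1, 4), 3) = Rational(3, 4))
Mul(481, Add(Add(33, Mul(-1, Function('k')(1))), -90)) = Mul(481, Add(Add(33, Mul(-1, Rational(3, 4))), -90)) = Mul(481, Add(Add(33, Rational(-3, 4)), -90)) = Mul(481, Add(Rational(129, 4), -90)) = Mul(481, Rational(-231, 4)) = Rational(-111111, 4)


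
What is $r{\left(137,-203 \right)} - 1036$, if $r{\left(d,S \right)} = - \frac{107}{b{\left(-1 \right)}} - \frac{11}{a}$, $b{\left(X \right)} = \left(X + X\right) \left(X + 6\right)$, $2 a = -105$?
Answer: $- \frac{215269}{210} \approx -1025.1$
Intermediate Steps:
$a = - \frac{105}{2}$ ($a = \frac{1}{2} \left(-105\right) = - \frac{105}{2} \approx -52.5$)
$b{\left(X \right)} = 2 X \left(6 + X\right)$
$r{\left(d,S \right)} = \frac{2291}{210}$ ($r{\left(d,S \right)} = - \frac{107}{2 \left(-1\right) \left(6 - 1\right)} - \frac{11}{- \frac{105}{2}} = - \frac{107}{2 \left(-1\right) 5} - - \frac{22}{105} = - \frac{107}{-10} + \frac{22}{105} = \left(-107\right) \left(- \frac{1}{10}\right) + \frac{22}{105} = \frac{107}{10} + \frac{22}{105} = \frac{2291}{210}$)
$r{\left(137,-203 \right)} - 1036 = \frac{2291}{210} - 1036 = - \frac{215269}{210}$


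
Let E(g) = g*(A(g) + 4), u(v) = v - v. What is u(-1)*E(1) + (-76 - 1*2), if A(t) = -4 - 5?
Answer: -78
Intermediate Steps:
A(t) = -9
u(v) = 0
E(g) = -5*g (E(g) = g*(-9 + 4) = g*(-5) = -5*g)
u(-1)*E(1) + (-76 - 1*2) = 0*(-5*1) + (-76 - 1*2) = 0*(-5) + (-76 - 2) = 0 - 78 = -78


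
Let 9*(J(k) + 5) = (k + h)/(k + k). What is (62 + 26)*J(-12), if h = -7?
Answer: -11671/27 ≈ -432.26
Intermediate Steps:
J(k) = -5 + (-7 + k)/(18*k) (J(k) = -5 + ((k - 7)/(k + k))/9 = -5 + ((-7 + k)/((2*k)))/9 = -5 + ((-7 + k)*(1/(2*k)))/9 = -5 + ((-7 + k)/(2*k))/9 = -5 + (-7 + k)/(18*k))
(62 + 26)*J(-12) = (62 + 26)*((1/18)*(-7 - 89*(-12))/(-12)) = 88*((1/18)*(-1/12)*(-7 + 1068)) = 88*((1/18)*(-1/12)*1061) = 88*(-1061/216) = -11671/27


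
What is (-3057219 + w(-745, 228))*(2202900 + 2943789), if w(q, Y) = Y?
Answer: -15733381952799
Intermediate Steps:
(-3057219 + w(-745, 228))*(2202900 + 2943789) = (-3057219 + 228)*(2202900 + 2943789) = -3056991*5146689 = -15733381952799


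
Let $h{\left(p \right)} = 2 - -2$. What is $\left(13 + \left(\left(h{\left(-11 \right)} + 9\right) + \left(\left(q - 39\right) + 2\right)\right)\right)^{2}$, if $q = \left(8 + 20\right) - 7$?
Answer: $100$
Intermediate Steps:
$h{\left(p \right)} = 4$ ($h{\left(p \right)} = 2 + 2 = 4$)
$q = 21$ ($q = 28 - 7 = 21$)
$\left(13 + \left(\left(h{\left(-11 \right)} + 9\right) + \left(\left(q - 39\right) + 2\right)\right)\right)^{2} = \left(13 + \left(\left(4 + 9\right) + \left(\left(21 - 39\right) + 2\right)\right)\right)^{2} = \left(13 + \left(13 + \left(-18 + 2\right)\right)\right)^{2} = \left(13 + \left(13 - 16\right)\right)^{2} = \left(13 - 3\right)^{2} = 10^{2} = 100$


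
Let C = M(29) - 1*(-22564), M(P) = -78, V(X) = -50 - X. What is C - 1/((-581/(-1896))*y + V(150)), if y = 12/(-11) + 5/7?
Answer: 93847747858/4173607 ≈ 22486.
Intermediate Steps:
y = -29/77 (y = 12*(-1/11) + 5*(1/7) = -12/11 + 5/7 = -29/77 ≈ -0.37662)
C = 22486 (C = -78 - 1*(-22564) = -78 + 22564 = 22486)
C - 1/((-581/(-1896))*y + V(150)) = 22486 - 1/(-581/(-1896)*(-29/77) + (-50 - 1*150)) = 22486 - 1/(-581*(-1/1896)*(-29/77) + (-50 - 150)) = 22486 - 1/((581/1896)*(-29/77) - 200) = 22486 - 1/(-2407/20856 - 200) = 22486 - 1/(-4173607/20856) = 22486 - 1*(-20856/4173607) = 22486 + 20856/4173607 = 93847747858/4173607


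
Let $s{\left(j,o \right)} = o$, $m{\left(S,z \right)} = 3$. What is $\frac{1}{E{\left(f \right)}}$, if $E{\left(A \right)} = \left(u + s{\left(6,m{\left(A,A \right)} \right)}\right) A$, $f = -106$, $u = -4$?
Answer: $\frac{1}{106} \approx 0.009434$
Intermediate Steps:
$E{\left(A \right)} = - A$ ($E{\left(A \right)} = \left(-4 + 3\right) A = - A$)
$\frac{1}{E{\left(f \right)}} = \frac{1}{\left(-1\right) \left(-106\right)} = \frac{1}{106}$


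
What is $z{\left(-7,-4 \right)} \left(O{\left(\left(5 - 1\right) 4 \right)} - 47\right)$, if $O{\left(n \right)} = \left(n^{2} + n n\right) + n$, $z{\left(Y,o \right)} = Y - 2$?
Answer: $-4329$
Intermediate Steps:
$z{\left(Y,o \right)} = -2 + Y$
$O{\left(n \right)} = n + 2 n^{2}$ ($O{\left(n \right)} = \left(n^{2} + n^{2}\right) + n = 2 n^{2} + n = n + 2 n^{2}$)
$z{\left(-7,-4 \right)} \left(O{\left(\left(5 - 1\right) 4 \right)} - 47\right) = \left(-2 - 7\right) \left(\left(5 - 1\right) 4 \left(1 + 2 \left(5 - 1\right) 4\right) - 47\right) = - 9 \left(4 \cdot 4 \left(1 + 2 \cdot 4 \cdot 4\right) - 47\right) = - 9 \left(16 \left(1 + 2 \cdot 16\right) - 47\right) = - 9 \left(16 \left(1 + 32\right) - 47\right) = - 9 \left(16 \cdot 33 - 47\right) = - 9 \left(528 - 47\right) = \left(-9\right) 481 = -4329$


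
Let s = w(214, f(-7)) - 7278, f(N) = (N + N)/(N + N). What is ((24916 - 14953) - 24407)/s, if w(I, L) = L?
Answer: 14444/7277 ≈ 1.9849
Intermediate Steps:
f(N) = 1 (f(N) = (2*N)/((2*N)) = (2*N)*(1/(2*N)) = 1)
s = -7277 (s = 1 - 7278 = -7277)
((24916 - 14953) - 24407)/s = ((24916 - 14953) - 24407)/(-7277) = (9963 - 24407)*(-1/7277) = -14444*(-1/7277) = 14444/7277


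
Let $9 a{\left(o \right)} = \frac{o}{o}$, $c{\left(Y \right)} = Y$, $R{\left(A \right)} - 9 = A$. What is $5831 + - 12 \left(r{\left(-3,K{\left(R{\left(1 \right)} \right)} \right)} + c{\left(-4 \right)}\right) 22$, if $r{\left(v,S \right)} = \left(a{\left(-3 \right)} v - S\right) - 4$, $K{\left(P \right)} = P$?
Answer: $10671$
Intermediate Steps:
$R{\left(A \right)} = 9 + A$
$a{\left(o \right)} = \frac{1}{9}$ ($a{\left(o \right)} = \frac{o \frac{1}{o}}{9} = \frac{1}{9} \cdot 1 = \frac{1}{9}$)
$r{\left(v,S \right)} = -4 - S + \frac{v}{9}$ ($r{\left(v,S \right)} = \left(\frac{v}{9} - S\right) - 4 = \left(- S + \frac{v}{9}\right) - 4 = -4 - S + \frac{v}{9}$)
$5831 + - 12 \left(r{\left(-3,K{\left(R{\left(1 \right)} \right)} \right)} + c{\left(-4 \right)}\right) 22 = 5831 + - 12 \left(\left(-4 - \left(9 + 1\right) + \frac{1}{9} \left(-3\right)\right) - 4\right) 22 = 5831 + - 12 \left(\left(-4 - 10 - \frac{1}{3}\right) - 4\right) 22 = 5831 + - 12 \left(- \frac{43}{3} - 4\right) 22 = 5831 + \left(-12\right) \left(- \frac{55}{3}\right) 22 = 5831 + 220 \cdot 22 = 5831 + 4840 = 10671$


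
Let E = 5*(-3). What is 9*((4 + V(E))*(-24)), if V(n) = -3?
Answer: -216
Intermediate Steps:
E = -15
9*((4 + V(E))*(-24)) = 9*((4 - 3)*(-24)) = 9*(1*(-24)) = 9*(-24) = -216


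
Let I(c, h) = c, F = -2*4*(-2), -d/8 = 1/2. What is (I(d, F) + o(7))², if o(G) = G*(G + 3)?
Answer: 4356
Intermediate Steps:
d = -4 (d = -8/2 = -8*½ = -4)
F = 16 (F = -8*(-2) = 16)
o(G) = G*(3 + G)
(I(d, F) + o(7))² = (-4 + 7*(3 + 7))² = (-4 + 7*10)² = (-4 + 70)² = 66² = 4356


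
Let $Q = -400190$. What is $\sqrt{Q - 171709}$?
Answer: $i \sqrt{571899} \approx 756.24 i$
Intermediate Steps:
$\sqrt{Q - 171709} = \sqrt{-400190 - 171709} = \sqrt{-571899} = i \sqrt{571899}$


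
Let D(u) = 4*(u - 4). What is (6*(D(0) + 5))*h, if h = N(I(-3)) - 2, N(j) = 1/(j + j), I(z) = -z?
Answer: 121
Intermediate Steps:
N(j) = 1/(2*j)
D(u) = -16 + 4*u (D(u) = 4*(-4 + u) = -16 + 4*u)
h = -11/6 (h = 1/(2*((-1*(-3)))) - 2 = (½)/3 - 2 = (½)*(⅓) - 2 = ⅙ - 2 = -11/6 ≈ -1.8333)
(6*(D(0) + 5))*h = (6*((-16 + 4*0) + 5))*(-11/6) = (6*((-16 + 0) + 5))*(-11/6) = (6*(-16 + 5))*(-11/6) = (6*(-11))*(-11/6) = -66*(-11/6) = 121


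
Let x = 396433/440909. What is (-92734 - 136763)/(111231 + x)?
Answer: -101187292773/49043145412 ≈ -2.0632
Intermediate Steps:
x = 396433/440909 (x = 396433*(1/440909) = 396433/440909 ≈ 0.89913)
(-92734 - 136763)/(111231 + x) = (-92734 - 136763)/(111231 + 396433/440909) = -229497/49043145412/440909 = -229497*440909/49043145412 = -101187292773/49043145412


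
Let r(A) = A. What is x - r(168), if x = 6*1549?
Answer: 9126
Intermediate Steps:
x = 9294
x - r(168) = 9294 - 1*168 = 9294 - 168 = 9126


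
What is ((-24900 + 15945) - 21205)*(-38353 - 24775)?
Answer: 1903940480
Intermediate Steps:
((-24900 + 15945) - 21205)*(-38353 - 24775) = (-8955 - 21205)*(-63128) = -30160*(-63128) = 1903940480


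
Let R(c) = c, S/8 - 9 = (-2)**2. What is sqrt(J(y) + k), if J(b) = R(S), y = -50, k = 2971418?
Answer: sqrt(2971522) ≈ 1723.8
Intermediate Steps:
S = 104 (S = 72 + 8*(-2)**2 = 72 + 8*4 = 72 + 32 = 104)
J(b) = 104
sqrt(J(y) + k) = sqrt(104 + 2971418) = sqrt(2971522)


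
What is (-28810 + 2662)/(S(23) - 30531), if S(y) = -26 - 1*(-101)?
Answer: 2179/2538 ≈ 0.85855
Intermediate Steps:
S(y) = 75 (S(y) = -26 + 101 = 75)
(-28810 + 2662)/(S(23) - 30531) = (-28810 + 2662)/(75 - 30531) = -26148/(-30456) = -26148*(-1/30456) = 2179/2538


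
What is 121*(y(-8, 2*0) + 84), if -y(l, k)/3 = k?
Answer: 10164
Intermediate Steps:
y(l, k) = -3*k
121*(y(-8, 2*0) + 84) = 121*(-6*0 + 84) = 121*(-3*0 + 84) = 121*(0 + 84) = 121*84 = 10164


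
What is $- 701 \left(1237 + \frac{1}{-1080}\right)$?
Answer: $- \frac{936507259}{1080} \approx -8.6714 \cdot 10^{5}$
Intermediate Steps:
$- 701 \left(1237 + \frac{1}{-1080}\right) = - 701 \left(1237 - \frac{1}{1080}\right) = \left(-701\right) \frac{1335959}{1080} = - \frac{936507259}{1080}$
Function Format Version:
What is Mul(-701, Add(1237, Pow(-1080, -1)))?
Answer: Rational(-936507259, 1080) ≈ -8.6714e+5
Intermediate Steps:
Mul(-701, Add(1237, Pow(-1080, -1))) = Mul(-701, Add(1237, Rational(-1, 1080))) = Mul(-701, Rational(1335959, 1080)) = Rational(-936507259, 1080)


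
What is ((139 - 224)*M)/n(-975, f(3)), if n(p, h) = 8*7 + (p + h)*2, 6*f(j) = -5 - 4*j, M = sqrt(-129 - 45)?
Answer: 255*I*sqrt(174)/5699 ≈ 0.59022*I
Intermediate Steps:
M = I*sqrt(174) (M = sqrt(-174) = I*sqrt(174) ≈ 13.191*I)
f(j) = -5/6 - 2*j/3 (f(j) = (-5 - 4*j)/6 = -5/6 - 2*j/3)
n(p, h) = 56 + 2*h + 2*p (n(p, h) = 56 + (h + p)*2 = 56 + (2*h + 2*p) = 56 + 2*h + 2*p)
((139 - 224)*M)/n(-975, f(3)) = ((139 - 224)*(I*sqrt(174)))/(56 + 2*(-5/6 - 2/3*3) + 2*(-975)) = (-85*I*sqrt(174))/(56 + 2*(-5/6 - 2) - 1950) = (-85*I*sqrt(174))/(56 + 2*(-17/6) - 1950) = (-85*I*sqrt(174))/(56 - 17/3 - 1950) = (-85*I*sqrt(174))/(-5699/3) = -85*I*sqrt(174)*(-3/5699) = 255*I*sqrt(174)/5699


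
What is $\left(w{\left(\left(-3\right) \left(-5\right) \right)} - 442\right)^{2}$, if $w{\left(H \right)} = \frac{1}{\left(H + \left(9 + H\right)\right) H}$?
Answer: $\frac{66857927761}{342225} \approx 1.9536 \cdot 10^{5}$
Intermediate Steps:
$w{\left(H \right)} = \frac{1}{H \left(9 + 2 H\right)}$ ($w{\left(H \right)} = \frac{1}{\left(9 + 2 H\right) H} = \frac{1}{H \left(9 + 2 H\right)}$)
$\left(w{\left(\left(-3\right) \left(-5\right) \right)} - 442\right)^{2} = \left(\frac{1}{\left(-3\right) \left(-5\right) \left(9 + 2 \left(\left(-3\right) \left(-5\right)\right)\right)} - 442\right)^{2} = \left(\frac{1}{15 \left(9 + 2 \cdot 15\right)} - 442\right)^{2} = \left(\frac{1}{15 \left(9 + 30\right)} - 442\right)^{2} = \left(\frac{1}{15 \cdot 39} - 442\right)^{2} = \left(\frac{1}{15} \cdot \frac{1}{39} - 442\right)^{2} = \left(\frac{1}{585} - 442\right)^{2} = \left(- \frac{258569}{585}\right)^{2} = \frac{66857927761}{342225}$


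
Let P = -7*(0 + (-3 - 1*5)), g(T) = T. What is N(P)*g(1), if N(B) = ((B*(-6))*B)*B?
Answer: -1053696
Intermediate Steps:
P = 56 (P = -7*(0 + (-3 - 5)) = -7*(0 - 8) = -7*(-8) = 56)
N(B) = -6*B³ (N(B) = ((-6*B)*B)*B = (-6*B²)*B = -6*B³)
N(P)*g(1) = -6*56³*1 = -6*175616*1 = -1053696*1 = -1053696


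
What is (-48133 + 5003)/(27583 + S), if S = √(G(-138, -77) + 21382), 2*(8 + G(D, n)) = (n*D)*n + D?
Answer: -237930958/152241937 + 17252*I*√96949/152241937 ≈ -1.5628 + 0.035284*I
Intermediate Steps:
G(D, n) = -8 + D/2 + D*n²/2 (G(D, n) = -8 + ((n*D)*n + D)/2 = -8 + ((D*n)*n + D)/2 = -8 + (D*n² + D)/2 = -8 + (D + D*n²)/2 = -8 + (D/2 + D*n²/2) = -8 + D/2 + D*n²/2)
S = 2*I*√96949 (S = √((-8 + (½)*(-138) + (½)*(-138)*(-77)²) + 21382) = √((-8 - 69 + (½)*(-138)*5929) + 21382) = √((-8 - 69 - 409101) + 21382) = √(-409178 + 21382) = √(-387796) = 2*I*√96949 ≈ 622.73*I)
(-48133 + 5003)/(27583 + S) = (-48133 + 5003)/(27583 + 2*I*√96949) = -43130/(27583 + 2*I*√96949)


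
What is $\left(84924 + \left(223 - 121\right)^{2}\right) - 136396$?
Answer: $-41068$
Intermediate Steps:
$\left(84924 + \left(223 - 121\right)^{2}\right) - 136396 = \left(84924 + 102^{2}\right) - 136396 = \left(84924 + 10404\right) - 136396 = 95328 - 136396 = -41068$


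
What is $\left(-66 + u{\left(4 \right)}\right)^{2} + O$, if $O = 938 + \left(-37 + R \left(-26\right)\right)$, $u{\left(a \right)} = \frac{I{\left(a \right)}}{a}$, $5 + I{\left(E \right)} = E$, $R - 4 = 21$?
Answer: $\frac{74241}{16} \approx 4640.1$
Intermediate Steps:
$R = 25$ ($R = 4 + 21 = 25$)
$I{\left(E \right)} = -5 + E$
$u{\left(a \right)} = \frac{-5 + a}{a}$
$O = 251$ ($O = 938 + \left(-37 + 25 \left(-26\right)\right) = 938 - 687 = 251$)
$\left(-66 + u{\left(4 \right)}\right)^{2} + O = \left(-66 + \frac{-5 + 4}{4}\right)^{2} + 251 = \left(-66 + \frac{1}{4} \left(-1\right)\right)^{2} + 251 = \left(-66 - \frac{1}{4}\right)^{2} + 251 = \left(- \frac{265}{4}\right)^{2} + 251 = \frac{70225}{16} + 251 = \frac{74241}{16}$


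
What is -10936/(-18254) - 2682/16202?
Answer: 32056961/73937827 ≈ 0.43357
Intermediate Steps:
-10936/(-18254) - 2682/16202 = -10936*(-1/18254) - 2682*1/16202 = 5468/9127 - 1341/8101 = 32056961/73937827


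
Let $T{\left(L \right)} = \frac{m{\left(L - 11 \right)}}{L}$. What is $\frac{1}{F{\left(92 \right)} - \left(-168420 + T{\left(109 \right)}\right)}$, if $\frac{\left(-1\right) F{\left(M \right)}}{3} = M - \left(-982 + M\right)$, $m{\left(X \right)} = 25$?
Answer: $\frac{109}{18036641} \approx 6.0433 \cdot 10^{-6}$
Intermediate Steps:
$F{\left(M \right)} = -2946$ ($F{\left(M \right)} = - 3 \left(M - \left(-982 + M\right)\right) = \left(-3\right) 982 = -2946$)
$T{\left(L \right)} = \frac{25}{L}$
$\frac{1}{F{\left(92 \right)} - \left(-168420 + T{\left(109 \right)}\right)} = \frac{1}{-2946 + \left(\left(215748 - 47328\right) - \frac{25}{109}\right)} = \frac{1}{-2946 + \left(\left(215748 - 47328\right) - 25 \cdot \frac{1}{109}\right)} = \frac{1}{-2946 + \left(168420 - \frac{25}{109}\right)} = \frac{1}{-2946 + \frac{18357755}{109}} = \frac{1}{\frac{18036641}{109}} = \frac{109}{18036641}$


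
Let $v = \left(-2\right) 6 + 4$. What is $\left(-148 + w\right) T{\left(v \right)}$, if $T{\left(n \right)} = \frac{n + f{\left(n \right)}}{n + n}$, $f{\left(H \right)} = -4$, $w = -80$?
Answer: $-171$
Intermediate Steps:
$v = -8$ ($v = -12 + 4 = -8$)
$T{\left(n \right)} = \frac{-4 + n}{2 n}$ ($T{\left(n \right)} = \frac{n - 4}{n + n} = \frac{-4 + n}{2 n}$)
$\left(-148 + w\right) T{\left(v \right)} = \left(-148 - 80\right) \frac{-4 - 8}{2 \left(-8\right)} = - 228 \cdot \frac{1}{2} \left(- \frac{1}{8}\right) \left(-12\right) = \left(-228\right) \frac{3}{4} = -171$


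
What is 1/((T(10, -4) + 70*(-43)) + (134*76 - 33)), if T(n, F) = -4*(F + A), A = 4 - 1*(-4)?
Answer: 1/7125 ≈ 0.00014035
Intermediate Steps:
A = 8 (A = 4 + 4 = 8)
T(n, F) = -32 - 4*F (T(n, F) = -4*(F + 8) = -4*(8 + F) = -32 - 4*F)
1/((T(10, -4) + 70*(-43)) + (134*76 - 33)) = 1/(((-32 - 4*(-4)) + 70*(-43)) + (134*76 - 33)) = 1/(((-32 + 16) - 3010) + (10184 - 33)) = 1/((-16 - 3010) + 10151) = 1/(-3026 + 10151) = 1/7125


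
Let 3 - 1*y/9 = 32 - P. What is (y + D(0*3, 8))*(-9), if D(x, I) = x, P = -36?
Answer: 5265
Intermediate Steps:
y = -585 (y = 27 - 9*(32 - 1*(-36)) = 27 - 9*(32 + 36) = 27 - 9*68 = 27 - 612 = -585)
(y + D(0*3, 8))*(-9) = (-585 + 0*3)*(-9) = (-585 + 0)*(-9) = -585*(-9) = 5265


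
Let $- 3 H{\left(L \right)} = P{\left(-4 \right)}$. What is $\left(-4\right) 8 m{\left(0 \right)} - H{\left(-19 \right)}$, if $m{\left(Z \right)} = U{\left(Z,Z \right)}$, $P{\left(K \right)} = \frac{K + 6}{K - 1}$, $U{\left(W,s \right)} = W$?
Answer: $- \frac{2}{15} \approx -0.13333$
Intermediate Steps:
$P{\left(K \right)} = \frac{6 + K}{-1 + K}$
$m{\left(Z \right)} = Z$
$H{\left(L \right)} = \frac{2}{15}$ ($H{\left(L \right)} = - \frac{\frac{1}{-1 - 4} \left(6 - 4\right)}{3} = - \frac{\frac{1}{-5} \cdot 2}{3} = - \frac{\left(- \frac{1}{5}\right) 2}{3} = \left(- \frac{1}{3}\right) \left(- \frac{2}{5}\right) = \frac{2}{15}$)
$\left(-4\right) 8 m{\left(0 \right)} - H{\left(-19 \right)} = \left(-4\right) 8 \cdot 0 - \frac{2}{15} = \left(-32\right) 0 - \frac{2}{15} = 0 - \frac{2}{15} = - \frac{2}{15}$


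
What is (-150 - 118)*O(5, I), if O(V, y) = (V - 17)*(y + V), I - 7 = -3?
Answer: 28944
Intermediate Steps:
I = 4 (I = 7 - 3 = 4)
O(V, y) = (-17 + V)*(V + y)
(-150 - 118)*O(5, I) = (-150 - 118)*(5**2 - 17*5 - 17*4 + 5*4) = -268*(25 - 85 - 68 + 20) = -268*(-108) = 28944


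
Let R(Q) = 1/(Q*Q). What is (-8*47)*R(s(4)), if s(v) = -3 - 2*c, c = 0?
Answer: -376/9 ≈ -41.778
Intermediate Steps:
s(v) = -3 (s(v) = -3 - 2*0 = -3 + 0 = -3)
R(Q) = Q⁻² (R(Q) = 1/(Q²) = Q⁻²)
(-8*47)*R(s(4)) = -8*47/(-3)² = -376*⅑ = -376/9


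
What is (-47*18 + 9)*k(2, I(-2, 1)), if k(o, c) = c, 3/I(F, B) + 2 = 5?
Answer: -837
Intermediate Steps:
I(F, B) = 1 (I(F, B) = 3/(-2 + 5) = 3/3 = 3*(⅓) = 1)
(-47*18 + 9)*k(2, I(-2, 1)) = (-47*18 + 9)*1 = (-846 + 9)*1 = -837*1 = -837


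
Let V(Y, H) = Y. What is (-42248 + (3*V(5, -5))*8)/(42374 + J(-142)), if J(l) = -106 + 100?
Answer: -2633/2648 ≈ -0.99434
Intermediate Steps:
J(l) = -6
(-42248 + (3*V(5, -5))*8)/(42374 + J(-142)) = (-42248 + (3*5)*8)/(42374 - 6) = (-42248 + 15*8)/42368 = (-42248 + 120)*(1/42368) = -42128*1/42368 = -2633/2648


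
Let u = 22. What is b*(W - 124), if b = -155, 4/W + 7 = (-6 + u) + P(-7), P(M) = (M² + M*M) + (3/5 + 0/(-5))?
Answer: 5168630/269 ≈ 19214.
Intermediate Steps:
P(M) = ⅗ + 2*M² (P(M) = (M² + M²) + (3*(⅕) + 0*(-⅕)) = 2*M² + (⅗ + 0) = 2*M² + ⅗ = ⅗ + 2*M²)
W = 10/269 (W = 4/(-7 + ((-6 + 22) + (⅗ + 2*(-7)²))) = 4/(-7 + (16 + (⅗ + 2*49))) = 4/(-7 + (16 + (⅗ + 98))) = 4/(-7 + (16 + 493/5)) = 4/(-7 + 573/5) = 4/(538/5) = 4*(5/538) = 10/269 ≈ 0.037175)
b*(W - 124) = -155*(10/269 - 124) = -155*(-33346/269) = 5168630/269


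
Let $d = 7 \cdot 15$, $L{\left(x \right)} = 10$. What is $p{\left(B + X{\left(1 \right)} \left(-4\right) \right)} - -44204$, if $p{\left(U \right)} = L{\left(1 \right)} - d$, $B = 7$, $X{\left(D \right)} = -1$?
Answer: $44109$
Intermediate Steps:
$d = 105$
$p{\left(U \right)} = -95$ ($p{\left(U \right)} = 10 - 105 = -95$)
$p{\left(B + X{\left(1 \right)} \left(-4\right) \right)} - -44204 = -95 - -44204 = -95 + 44204 = 44109$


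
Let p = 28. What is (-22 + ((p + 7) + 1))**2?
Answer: 196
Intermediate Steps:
(-22 + ((p + 7) + 1))**2 = (-22 + ((28 + 7) + 1))**2 = (-22 + (35 + 1))**2 = (-22 + 36)**2 = 14**2 = 196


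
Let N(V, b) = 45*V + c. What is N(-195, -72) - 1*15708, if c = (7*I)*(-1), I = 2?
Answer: -24497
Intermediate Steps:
c = -14 (c = (7*2)*(-1) = 14*(-1) = -14)
N(V, b) = -14 + 45*V (N(V, b) = 45*V - 14 = -14 + 45*V)
N(-195, -72) - 1*15708 = (-14 + 45*(-195)) - 1*15708 = (-14 - 8775) - 15708 = -8789 - 15708 = -24497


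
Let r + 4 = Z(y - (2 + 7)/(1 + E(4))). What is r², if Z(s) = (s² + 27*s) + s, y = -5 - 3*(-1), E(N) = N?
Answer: 5755201/625 ≈ 9208.3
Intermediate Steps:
y = -2 (y = -5 + 3 = -2)
Z(s) = s² + 28*s
r = -2399/25 (r = -4 + (-2 - (2 + 7)/(1 + 4))*(28 + (-2 - (2 + 7)/(1 + 4))) = -4 + (-2 - 9/5)*(28 + (-2 - 9/5)) = -4 - 19*(28 - 19/5)/5 = -4 - 19/5*121/5 = -4 - 2299/25 = -2399/25 ≈ -95.960)
r² = (-2399/25)² = 5755201/625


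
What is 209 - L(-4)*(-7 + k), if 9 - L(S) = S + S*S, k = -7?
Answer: 167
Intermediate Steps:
L(S) = 9 - S - S**2 (L(S) = 9 - (S + S*S) = 9 - (S + S**2) = 9 + (-S - S**2) = 9 - S - S**2)
209 - L(-4)*(-7 + k) = 209 - (9 - 1*(-4) - 1*(-4)**2)*(-7 - 7) = 209 - (9 + 4 - 1*16)*(-14) = 209 - (9 + 4 - 16)*(-14) = 209 - (-3)*(-14) = 209 - 1*42 = 209 - 42 = 167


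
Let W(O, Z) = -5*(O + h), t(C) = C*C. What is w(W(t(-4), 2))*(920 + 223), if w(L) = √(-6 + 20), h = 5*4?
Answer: 1143*√14 ≈ 4276.7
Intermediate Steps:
t(C) = C²
h = 20
W(O, Z) = -100 - 5*O (W(O, Z) = -5*(O + 20) = -5*(20 + O) = -100 - 5*O)
w(L) = √14
w(W(t(-4), 2))*(920 + 223) = √14*(920 + 223) = √14*1143 = 1143*√14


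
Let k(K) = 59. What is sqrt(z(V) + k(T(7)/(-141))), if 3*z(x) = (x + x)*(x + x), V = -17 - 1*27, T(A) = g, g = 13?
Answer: 89*sqrt(3)/3 ≈ 51.384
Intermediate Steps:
T(A) = 13
V = -44 (V = -17 - 27 = -44)
z(x) = 4*x**2/3 (z(x) = ((x + x)*(x + x))/3 = ((2*x)*(2*x))/3 = (4*x**2)/3 = 4*x**2/3)
sqrt(z(V) + k(T(7)/(-141))) = sqrt((4/3)*(-44)**2 + 59) = sqrt((4/3)*1936 + 59) = sqrt(7744/3 + 59) = sqrt(7921/3) = 89*sqrt(3)/3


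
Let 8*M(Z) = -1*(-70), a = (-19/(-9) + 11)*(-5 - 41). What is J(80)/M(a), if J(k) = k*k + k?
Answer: 5184/7 ≈ 740.57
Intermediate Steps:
a = -5428/9 (a = (-19*(-⅑) + 11)*(-46) = (19/9 + 11)*(-46) = (118/9)*(-46) = -5428/9 ≈ -603.11)
M(Z) = 35/4 (M(Z) = (-1*(-70))/8 = (⅛)*70 = 35/4)
J(k) = k + k² (J(k) = k² + k = k + k²)
J(80)/M(a) = (80*(1 + 80))/(35/4) = (80*81)*(4/35) = 6480*(4/35) = 5184/7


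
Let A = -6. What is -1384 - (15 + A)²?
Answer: -1465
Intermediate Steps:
-1384 - (15 + A)² = -1384 - (15 - 6)² = -1384 - 1*9² = -1384 - 1*81 = -1384 - 81 = -1465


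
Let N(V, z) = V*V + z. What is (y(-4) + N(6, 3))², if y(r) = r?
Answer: 1225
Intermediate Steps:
N(V, z) = z + V² (N(V, z) = V² + z = z + V²)
(y(-4) + N(6, 3))² = (-4 + (3 + 6²))² = (-4 + (3 + 36))² = (-4 + 39)² = 35² = 1225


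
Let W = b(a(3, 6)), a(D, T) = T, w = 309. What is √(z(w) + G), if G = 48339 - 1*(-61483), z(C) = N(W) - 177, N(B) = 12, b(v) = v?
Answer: √109657 ≈ 331.15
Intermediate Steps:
W = 6
z(C) = -165 (z(C) = 12 - 177 = -165)
G = 109822 (G = 48339 + 61483 = 109822)
√(z(w) + G) = √(-165 + 109822) = √109657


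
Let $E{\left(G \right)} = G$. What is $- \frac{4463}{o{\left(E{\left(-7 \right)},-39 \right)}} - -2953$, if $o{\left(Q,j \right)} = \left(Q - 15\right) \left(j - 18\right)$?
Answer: $\frac{3698599}{1254} \approx 2949.4$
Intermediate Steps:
$o{\left(Q,j \right)} = \left(-18 + j\right) \left(-15 + Q\right)$ ($o{\left(Q,j \right)} = \left(-15 + Q\right) \left(-18 + j\right) = \left(-18 + j\right) \left(-15 + Q\right)$)
$- \frac{4463}{o{\left(E{\left(-7 \right)},-39 \right)}} - -2953 = - \frac{4463}{270 - -126 - -585 - -273} - -2953 = - \frac{4463}{270 + 126 + 585 + 273} + 2953 = - \frac{4463}{1254} + 2953 = \frac{3698599}{1254}$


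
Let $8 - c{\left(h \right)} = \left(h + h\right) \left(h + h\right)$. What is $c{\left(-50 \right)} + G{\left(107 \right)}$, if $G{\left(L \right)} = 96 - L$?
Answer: $-10003$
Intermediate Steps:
$c{\left(h \right)} = 8 - 4 h^{2}$ ($c{\left(h \right)} = 8 - \left(h + h\right) \left(h + h\right) = 8 - 2 h 2 h = 8 - 4 h^{2}$)
$c{\left(-50 \right)} + G{\left(107 \right)} = \left(8 - 4 \left(-50\right)^{2}\right) + \left(96 - 107\right) = \left(8 - 10000\right) + \left(96 - 107\right) = \left(8 - 10000\right) - 11 = -9992 - 11 = -10003$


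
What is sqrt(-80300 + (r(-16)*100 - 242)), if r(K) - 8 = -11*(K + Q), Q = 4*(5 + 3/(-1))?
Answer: I*sqrt(70942) ≈ 266.35*I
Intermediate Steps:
Q = 8 (Q = 4*(5 + 3*(-1)) = 4*(5 - 3) = 4*2 = 8)
r(K) = -80 - 11*K (r(K) = 8 - 11*(K + 8) = 8 - 11*(8 + K) = 8 + (-88 - 11*K) = -80 - 11*K)
sqrt(-80300 + (r(-16)*100 - 242)) = sqrt(-80300 + ((-80 - 11*(-16))*100 - 242)) = sqrt(-80300 + ((-80 + 176)*100 - 242)) = sqrt(-80300 + (96*100 - 242)) = sqrt(-80300 + (9600 - 242)) = sqrt(-80300 + 9358) = sqrt(-70942) = I*sqrt(70942)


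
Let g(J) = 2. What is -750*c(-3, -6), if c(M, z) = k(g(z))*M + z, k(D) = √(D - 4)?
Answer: 4500 + 2250*I*√2 ≈ 4500.0 + 3182.0*I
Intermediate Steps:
k(D) = √(-4 + D)
c(M, z) = z + I*M*√2 (c(M, z) = √(-4 + 2)*M + z = √(-2)*M + z = (I*√2)*M + z = I*M*√2 + z = z + I*M*√2)
-750*c(-3, -6) = -750*(-6 + I*(-3)*√2) = -750*(-6 - 3*I*√2) = 4500 + 2250*I*√2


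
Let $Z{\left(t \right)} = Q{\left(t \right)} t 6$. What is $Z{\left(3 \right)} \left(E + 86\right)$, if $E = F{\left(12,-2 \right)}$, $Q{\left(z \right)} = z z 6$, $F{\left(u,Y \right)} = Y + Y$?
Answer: $79704$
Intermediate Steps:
$F{\left(u,Y \right)} = 2 Y$
$Q{\left(z \right)} = 6 z^{2}$ ($Q{\left(z \right)} = z^{2} \cdot 6 = 6 z^{2}$)
$Z{\left(t \right)} = 36 t^{3}$ ($Z{\left(t \right)} = 6 t^{2} t 6 = 6 t^{3} \cdot 6 = 36 t^{3}$)
$E = -4$ ($E = 2 \left(-2\right) = -4$)
$Z{\left(3 \right)} \left(E + 86\right) = 36 \cdot 3^{3} \left(-4 + 86\right) = 36 \cdot 27 \cdot 82 = 972 \cdot 82 = 79704$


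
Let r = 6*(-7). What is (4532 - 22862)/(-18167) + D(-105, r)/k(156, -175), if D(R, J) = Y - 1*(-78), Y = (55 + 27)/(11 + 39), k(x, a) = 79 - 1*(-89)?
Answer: 113156497/76301400 ≈ 1.4830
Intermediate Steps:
k(x, a) = 168 (k(x, a) = 79 + 89 = 168)
r = -42
Y = 41/25 (Y = 82/50 = 82*(1/50) = 41/25 ≈ 1.6400)
D(R, J) = 1991/25 (D(R, J) = 41/25 - 1*(-78) = 41/25 + 78 = 1991/25)
(4532 - 22862)/(-18167) + D(-105, r)/k(156, -175) = (4532 - 22862)/(-18167) + (1991/25)/168 = -18330*(-1/18167) + (1991/25)*(1/168) = 18330/18167 + 1991/4200 = 113156497/76301400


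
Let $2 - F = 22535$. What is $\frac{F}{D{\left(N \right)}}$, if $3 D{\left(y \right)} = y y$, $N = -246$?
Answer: $- \frac{7511}{6724} \approx -1.117$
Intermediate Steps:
$F = -22533$ ($F = 2 - 22535 = -22533$)
$D{\left(y \right)} = \frac{y^{2}}{3}$ ($D{\left(y \right)} = \frac{y y}{3} = \frac{y^{2}}{3}$)
$\frac{F}{D{\left(N \right)}} = - \frac{22533}{\frac{1}{3} \left(-246\right)^{2}} = - \frac{22533}{\frac{1}{3} \cdot 60516} = - \frac{22533}{20172} = \left(-22533\right) \frac{1}{20172} = - \frac{7511}{6724}$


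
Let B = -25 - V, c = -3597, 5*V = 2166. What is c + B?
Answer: -20276/5 ≈ -4055.2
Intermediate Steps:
V = 2166/5 (V = (⅕)*2166 = 2166/5 ≈ 433.20)
B = -2291/5 (B = -25 - 1*2166/5 = -25 - 2166/5 = -2291/5 ≈ -458.20)
c + B = -3597 - 2291/5 = -20276/5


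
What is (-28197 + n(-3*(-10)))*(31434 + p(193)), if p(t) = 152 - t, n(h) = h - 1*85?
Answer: -886915036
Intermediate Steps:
n(h) = -85 + h (n(h) = h - 85 = -85 + h)
(-28197 + n(-3*(-10)))*(31434 + p(193)) = (-28197 + (-85 - 3*(-10)))*(31434 + (152 - 1*193)) = (-28197 + (-85 + 30))*(31434 + (152 - 193)) = (-28197 - 55)*(31434 - 41) = -28252*31393 = -886915036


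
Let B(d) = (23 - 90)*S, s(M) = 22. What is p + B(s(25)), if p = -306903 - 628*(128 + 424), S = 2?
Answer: -653693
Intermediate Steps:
p = -653559 (p = -306903 - 628*552 = -306903 - 346656 = -653559)
B(d) = -134 (B(d) = (23 - 90)*2 = -67*2 = -134)
p + B(s(25)) = -653559 - 134 = -653693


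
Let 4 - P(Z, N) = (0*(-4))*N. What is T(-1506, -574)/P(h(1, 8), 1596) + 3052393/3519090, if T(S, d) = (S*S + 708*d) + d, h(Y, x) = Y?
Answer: 818660629484/1759545 ≈ 4.6527e+5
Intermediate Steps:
P(Z, N) = 4 (P(Z, N) = 4 - 0*(-4)*N = 4 - 0*N = 4 - 1*0 = 4 + 0 = 4)
T(S, d) = S² + 709*d (T(S, d) = (S² + 708*d) + d = S² + 709*d)
T(-1506, -574)/P(h(1, 8), 1596) + 3052393/3519090 = ((-1506)² + 709*(-574))/4 + 3052393/3519090 = (2268036 - 406966)*(¼) + 3052393*(1/3519090) = 1861070*(¼) + 3052393/3519090 = 930535/2 + 3052393/3519090 = 818660629484/1759545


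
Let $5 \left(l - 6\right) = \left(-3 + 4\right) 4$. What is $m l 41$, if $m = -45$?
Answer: $-12546$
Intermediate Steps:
$l = \frac{34}{5}$ ($l = 6 + \frac{\left(-3 + 4\right) 4}{5} = 6 + \frac{1 \cdot 4}{5} = 6 + \frac{1}{5} \cdot 4 = 6 + \frac{4}{5} = \frac{34}{5} \approx 6.8$)
$m l 41 = \left(-45\right) \frac{34}{5} \cdot 41 = \left(-306\right) 41 = -12546$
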